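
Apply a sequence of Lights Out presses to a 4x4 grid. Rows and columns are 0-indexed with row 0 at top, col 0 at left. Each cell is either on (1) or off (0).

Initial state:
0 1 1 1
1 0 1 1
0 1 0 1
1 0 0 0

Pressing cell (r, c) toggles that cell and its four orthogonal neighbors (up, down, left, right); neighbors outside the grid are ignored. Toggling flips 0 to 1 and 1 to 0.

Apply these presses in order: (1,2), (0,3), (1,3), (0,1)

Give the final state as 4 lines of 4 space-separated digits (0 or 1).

Answer: 1 0 0 1
1 0 1 0
0 1 1 0
1 0 0 0

Derivation:
After press 1 at (1,2):
0 1 0 1
1 1 0 0
0 1 1 1
1 0 0 0

After press 2 at (0,3):
0 1 1 0
1 1 0 1
0 1 1 1
1 0 0 0

After press 3 at (1,3):
0 1 1 1
1 1 1 0
0 1 1 0
1 0 0 0

After press 4 at (0,1):
1 0 0 1
1 0 1 0
0 1 1 0
1 0 0 0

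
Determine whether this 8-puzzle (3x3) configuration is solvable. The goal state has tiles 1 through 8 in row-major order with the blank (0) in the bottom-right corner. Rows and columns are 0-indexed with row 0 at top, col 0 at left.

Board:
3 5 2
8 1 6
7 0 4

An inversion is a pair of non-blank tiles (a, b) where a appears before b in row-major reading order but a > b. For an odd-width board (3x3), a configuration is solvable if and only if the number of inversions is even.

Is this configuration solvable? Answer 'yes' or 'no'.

Answer: yes

Derivation:
Inversions (pairs i<j in row-major order where tile[i] > tile[j] > 0): 12
12 is even, so the puzzle is solvable.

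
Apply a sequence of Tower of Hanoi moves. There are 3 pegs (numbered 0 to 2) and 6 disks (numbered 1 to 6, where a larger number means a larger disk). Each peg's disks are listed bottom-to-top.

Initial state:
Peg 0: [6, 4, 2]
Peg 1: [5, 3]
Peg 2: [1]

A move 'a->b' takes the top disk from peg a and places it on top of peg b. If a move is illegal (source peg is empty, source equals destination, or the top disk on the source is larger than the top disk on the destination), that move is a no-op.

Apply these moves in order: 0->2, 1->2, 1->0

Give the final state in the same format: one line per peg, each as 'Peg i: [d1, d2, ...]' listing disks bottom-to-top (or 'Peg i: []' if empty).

Answer: Peg 0: [6, 4, 2]
Peg 1: [5, 3]
Peg 2: [1]

Derivation:
After move 1 (0->2):
Peg 0: [6, 4, 2]
Peg 1: [5, 3]
Peg 2: [1]

After move 2 (1->2):
Peg 0: [6, 4, 2]
Peg 1: [5, 3]
Peg 2: [1]

After move 3 (1->0):
Peg 0: [6, 4, 2]
Peg 1: [5, 3]
Peg 2: [1]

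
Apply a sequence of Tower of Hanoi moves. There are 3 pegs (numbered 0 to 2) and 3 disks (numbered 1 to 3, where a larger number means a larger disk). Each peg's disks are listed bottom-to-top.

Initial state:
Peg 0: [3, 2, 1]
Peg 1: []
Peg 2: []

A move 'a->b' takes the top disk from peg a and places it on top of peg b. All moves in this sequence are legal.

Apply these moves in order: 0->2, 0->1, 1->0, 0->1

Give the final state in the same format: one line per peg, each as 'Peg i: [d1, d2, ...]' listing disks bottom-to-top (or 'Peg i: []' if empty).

Answer: Peg 0: [3]
Peg 1: [2]
Peg 2: [1]

Derivation:
After move 1 (0->2):
Peg 0: [3, 2]
Peg 1: []
Peg 2: [1]

After move 2 (0->1):
Peg 0: [3]
Peg 1: [2]
Peg 2: [1]

After move 3 (1->0):
Peg 0: [3, 2]
Peg 1: []
Peg 2: [1]

After move 4 (0->1):
Peg 0: [3]
Peg 1: [2]
Peg 2: [1]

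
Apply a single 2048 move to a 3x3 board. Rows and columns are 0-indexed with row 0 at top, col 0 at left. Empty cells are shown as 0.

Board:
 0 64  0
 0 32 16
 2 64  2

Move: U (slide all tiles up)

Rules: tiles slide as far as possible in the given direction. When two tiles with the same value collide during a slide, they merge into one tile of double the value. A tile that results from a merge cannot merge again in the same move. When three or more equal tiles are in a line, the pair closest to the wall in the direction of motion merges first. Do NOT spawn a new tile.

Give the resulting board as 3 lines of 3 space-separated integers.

Answer:  2 64 16
 0 32  2
 0 64  0

Derivation:
Slide up:
col 0: [0, 0, 2] -> [2, 0, 0]
col 1: [64, 32, 64] -> [64, 32, 64]
col 2: [0, 16, 2] -> [16, 2, 0]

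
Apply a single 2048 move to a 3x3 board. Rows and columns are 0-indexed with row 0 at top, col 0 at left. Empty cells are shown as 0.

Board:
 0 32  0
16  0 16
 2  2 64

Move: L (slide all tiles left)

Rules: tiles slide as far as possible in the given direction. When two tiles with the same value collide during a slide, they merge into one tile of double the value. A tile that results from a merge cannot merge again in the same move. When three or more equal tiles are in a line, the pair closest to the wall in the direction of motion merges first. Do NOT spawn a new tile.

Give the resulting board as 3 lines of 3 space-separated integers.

Slide left:
row 0: [0, 32, 0] -> [32, 0, 0]
row 1: [16, 0, 16] -> [32, 0, 0]
row 2: [2, 2, 64] -> [4, 64, 0]

Answer: 32  0  0
32  0  0
 4 64  0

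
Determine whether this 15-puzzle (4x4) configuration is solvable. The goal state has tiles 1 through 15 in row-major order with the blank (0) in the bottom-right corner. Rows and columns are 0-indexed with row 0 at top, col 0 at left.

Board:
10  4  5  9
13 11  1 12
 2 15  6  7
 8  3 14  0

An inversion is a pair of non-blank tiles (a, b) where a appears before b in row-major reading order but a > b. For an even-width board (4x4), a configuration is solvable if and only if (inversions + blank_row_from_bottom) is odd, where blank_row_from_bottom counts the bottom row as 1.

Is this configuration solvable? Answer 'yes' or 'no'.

Answer: yes

Derivation:
Inversions: 48
Blank is in row 3 (0-indexed from top), which is row 1 counting from the bottom (bottom = 1).
48 + 1 = 49, which is odd, so the puzzle is solvable.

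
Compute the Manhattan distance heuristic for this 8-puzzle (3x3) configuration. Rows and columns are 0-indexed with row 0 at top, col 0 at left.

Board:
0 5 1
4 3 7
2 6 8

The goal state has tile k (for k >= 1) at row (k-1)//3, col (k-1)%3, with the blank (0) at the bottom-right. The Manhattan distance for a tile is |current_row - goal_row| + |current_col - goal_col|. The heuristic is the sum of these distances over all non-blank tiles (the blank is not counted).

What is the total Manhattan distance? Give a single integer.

Tile 5: at (0,1), goal (1,1), distance |0-1|+|1-1| = 1
Tile 1: at (0,2), goal (0,0), distance |0-0|+|2-0| = 2
Tile 4: at (1,0), goal (1,0), distance |1-1|+|0-0| = 0
Tile 3: at (1,1), goal (0,2), distance |1-0|+|1-2| = 2
Tile 7: at (1,2), goal (2,0), distance |1-2|+|2-0| = 3
Tile 2: at (2,0), goal (0,1), distance |2-0|+|0-1| = 3
Tile 6: at (2,1), goal (1,2), distance |2-1|+|1-2| = 2
Tile 8: at (2,2), goal (2,1), distance |2-2|+|2-1| = 1
Sum: 1 + 2 + 0 + 2 + 3 + 3 + 2 + 1 = 14

Answer: 14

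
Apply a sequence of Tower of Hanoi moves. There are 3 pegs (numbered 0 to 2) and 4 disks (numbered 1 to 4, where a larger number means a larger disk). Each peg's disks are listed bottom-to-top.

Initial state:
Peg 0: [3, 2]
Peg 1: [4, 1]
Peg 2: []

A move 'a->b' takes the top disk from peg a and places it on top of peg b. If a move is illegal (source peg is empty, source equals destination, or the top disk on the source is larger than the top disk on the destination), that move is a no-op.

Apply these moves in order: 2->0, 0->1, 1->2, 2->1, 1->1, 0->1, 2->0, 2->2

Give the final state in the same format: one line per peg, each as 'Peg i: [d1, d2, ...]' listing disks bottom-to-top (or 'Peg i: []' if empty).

Answer: Peg 0: [3, 2]
Peg 1: [4, 1]
Peg 2: []

Derivation:
After move 1 (2->0):
Peg 0: [3, 2]
Peg 1: [4, 1]
Peg 2: []

After move 2 (0->1):
Peg 0: [3, 2]
Peg 1: [4, 1]
Peg 2: []

After move 3 (1->2):
Peg 0: [3, 2]
Peg 1: [4]
Peg 2: [1]

After move 4 (2->1):
Peg 0: [3, 2]
Peg 1: [4, 1]
Peg 2: []

After move 5 (1->1):
Peg 0: [3, 2]
Peg 1: [4, 1]
Peg 2: []

After move 6 (0->1):
Peg 0: [3, 2]
Peg 1: [4, 1]
Peg 2: []

After move 7 (2->0):
Peg 0: [3, 2]
Peg 1: [4, 1]
Peg 2: []

After move 8 (2->2):
Peg 0: [3, 2]
Peg 1: [4, 1]
Peg 2: []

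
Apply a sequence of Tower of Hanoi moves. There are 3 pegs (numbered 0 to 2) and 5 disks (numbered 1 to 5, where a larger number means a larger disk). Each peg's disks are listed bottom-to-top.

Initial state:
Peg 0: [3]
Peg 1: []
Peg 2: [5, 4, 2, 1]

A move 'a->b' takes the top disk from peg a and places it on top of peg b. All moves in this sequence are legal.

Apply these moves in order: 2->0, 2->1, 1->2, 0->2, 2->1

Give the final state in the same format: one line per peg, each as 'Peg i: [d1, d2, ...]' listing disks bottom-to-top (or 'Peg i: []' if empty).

After move 1 (2->0):
Peg 0: [3, 1]
Peg 1: []
Peg 2: [5, 4, 2]

After move 2 (2->1):
Peg 0: [3, 1]
Peg 1: [2]
Peg 2: [5, 4]

After move 3 (1->2):
Peg 0: [3, 1]
Peg 1: []
Peg 2: [5, 4, 2]

After move 4 (0->2):
Peg 0: [3]
Peg 1: []
Peg 2: [5, 4, 2, 1]

After move 5 (2->1):
Peg 0: [3]
Peg 1: [1]
Peg 2: [5, 4, 2]

Answer: Peg 0: [3]
Peg 1: [1]
Peg 2: [5, 4, 2]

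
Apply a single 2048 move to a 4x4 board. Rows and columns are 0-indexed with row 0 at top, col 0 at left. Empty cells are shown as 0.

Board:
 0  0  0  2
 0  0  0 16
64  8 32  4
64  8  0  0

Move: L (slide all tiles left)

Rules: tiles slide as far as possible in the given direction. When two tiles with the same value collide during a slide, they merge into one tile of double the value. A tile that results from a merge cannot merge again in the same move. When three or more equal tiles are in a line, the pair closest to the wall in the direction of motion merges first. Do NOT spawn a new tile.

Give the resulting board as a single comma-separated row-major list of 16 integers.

Slide left:
row 0: [0, 0, 0, 2] -> [2, 0, 0, 0]
row 1: [0, 0, 0, 16] -> [16, 0, 0, 0]
row 2: [64, 8, 32, 4] -> [64, 8, 32, 4]
row 3: [64, 8, 0, 0] -> [64, 8, 0, 0]

Answer: 2, 0, 0, 0, 16, 0, 0, 0, 64, 8, 32, 4, 64, 8, 0, 0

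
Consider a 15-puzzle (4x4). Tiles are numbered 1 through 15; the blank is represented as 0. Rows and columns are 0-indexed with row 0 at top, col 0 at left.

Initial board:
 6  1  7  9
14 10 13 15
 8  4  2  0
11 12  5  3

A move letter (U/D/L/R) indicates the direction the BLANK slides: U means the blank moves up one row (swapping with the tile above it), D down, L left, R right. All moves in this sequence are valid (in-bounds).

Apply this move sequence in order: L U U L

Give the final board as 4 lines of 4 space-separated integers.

After move 1 (L):
 6  1  7  9
14 10 13 15
 8  4  0  2
11 12  5  3

After move 2 (U):
 6  1  7  9
14 10  0 15
 8  4 13  2
11 12  5  3

After move 3 (U):
 6  1  0  9
14 10  7 15
 8  4 13  2
11 12  5  3

After move 4 (L):
 6  0  1  9
14 10  7 15
 8  4 13  2
11 12  5  3

Answer:  6  0  1  9
14 10  7 15
 8  4 13  2
11 12  5  3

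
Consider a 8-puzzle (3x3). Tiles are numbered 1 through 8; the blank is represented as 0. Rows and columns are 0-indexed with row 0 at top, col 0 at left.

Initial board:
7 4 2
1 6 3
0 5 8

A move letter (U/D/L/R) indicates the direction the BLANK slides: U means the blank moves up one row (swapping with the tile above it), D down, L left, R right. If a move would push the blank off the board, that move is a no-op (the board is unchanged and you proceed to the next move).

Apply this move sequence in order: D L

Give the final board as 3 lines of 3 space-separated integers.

Answer: 7 4 2
1 6 3
0 5 8

Derivation:
After move 1 (D):
7 4 2
1 6 3
0 5 8

After move 2 (L):
7 4 2
1 6 3
0 5 8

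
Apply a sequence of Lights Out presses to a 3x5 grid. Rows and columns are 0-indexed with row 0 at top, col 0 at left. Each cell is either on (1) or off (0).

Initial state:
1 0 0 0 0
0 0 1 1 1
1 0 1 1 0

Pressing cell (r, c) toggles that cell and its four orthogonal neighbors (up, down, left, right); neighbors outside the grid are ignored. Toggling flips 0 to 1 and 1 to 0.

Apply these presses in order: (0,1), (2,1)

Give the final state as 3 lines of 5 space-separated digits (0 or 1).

After press 1 at (0,1):
0 1 1 0 0
0 1 1 1 1
1 0 1 1 0

After press 2 at (2,1):
0 1 1 0 0
0 0 1 1 1
0 1 0 1 0

Answer: 0 1 1 0 0
0 0 1 1 1
0 1 0 1 0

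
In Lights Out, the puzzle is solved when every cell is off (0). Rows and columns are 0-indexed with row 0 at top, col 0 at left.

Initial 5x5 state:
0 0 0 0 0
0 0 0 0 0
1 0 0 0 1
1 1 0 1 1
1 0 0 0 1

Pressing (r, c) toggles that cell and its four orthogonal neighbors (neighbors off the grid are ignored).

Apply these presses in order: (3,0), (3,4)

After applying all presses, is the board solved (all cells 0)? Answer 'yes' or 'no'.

After press 1 at (3,0):
0 0 0 0 0
0 0 0 0 0
0 0 0 0 1
0 0 0 1 1
0 0 0 0 1

After press 2 at (3,4):
0 0 0 0 0
0 0 0 0 0
0 0 0 0 0
0 0 0 0 0
0 0 0 0 0

Lights still on: 0

Answer: yes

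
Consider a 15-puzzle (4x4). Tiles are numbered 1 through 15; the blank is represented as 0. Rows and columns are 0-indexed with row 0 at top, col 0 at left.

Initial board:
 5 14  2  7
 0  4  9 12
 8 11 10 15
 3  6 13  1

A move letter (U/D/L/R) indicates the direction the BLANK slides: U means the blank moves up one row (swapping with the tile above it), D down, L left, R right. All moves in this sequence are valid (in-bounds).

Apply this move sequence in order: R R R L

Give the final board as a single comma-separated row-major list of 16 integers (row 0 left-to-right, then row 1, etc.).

After move 1 (R):
 5 14  2  7
 4  0  9 12
 8 11 10 15
 3  6 13  1

After move 2 (R):
 5 14  2  7
 4  9  0 12
 8 11 10 15
 3  6 13  1

After move 3 (R):
 5 14  2  7
 4  9 12  0
 8 11 10 15
 3  6 13  1

After move 4 (L):
 5 14  2  7
 4  9  0 12
 8 11 10 15
 3  6 13  1

Answer: 5, 14, 2, 7, 4, 9, 0, 12, 8, 11, 10, 15, 3, 6, 13, 1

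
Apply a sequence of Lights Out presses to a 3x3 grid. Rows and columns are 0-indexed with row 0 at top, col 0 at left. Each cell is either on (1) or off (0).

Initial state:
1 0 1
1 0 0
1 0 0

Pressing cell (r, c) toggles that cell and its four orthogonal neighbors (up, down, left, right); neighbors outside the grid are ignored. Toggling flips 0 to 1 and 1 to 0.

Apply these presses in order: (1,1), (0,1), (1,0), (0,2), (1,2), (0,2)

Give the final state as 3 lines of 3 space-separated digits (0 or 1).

After press 1 at (1,1):
1 1 1
0 1 1
1 1 0

After press 2 at (0,1):
0 0 0
0 0 1
1 1 0

After press 3 at (1,0):
1 0 0
1 1 1
0 1 0

After press 4 at (0,2):
1 1 1
1 1 0
0 1 0

After press 5 at (1,2):
1 1 0
1 0 1
0 1 1

After press 6 at (0,2):
1 0 1
1 0 0
0 1 1

Answer: 1 0 1
1 0 0
0 1 1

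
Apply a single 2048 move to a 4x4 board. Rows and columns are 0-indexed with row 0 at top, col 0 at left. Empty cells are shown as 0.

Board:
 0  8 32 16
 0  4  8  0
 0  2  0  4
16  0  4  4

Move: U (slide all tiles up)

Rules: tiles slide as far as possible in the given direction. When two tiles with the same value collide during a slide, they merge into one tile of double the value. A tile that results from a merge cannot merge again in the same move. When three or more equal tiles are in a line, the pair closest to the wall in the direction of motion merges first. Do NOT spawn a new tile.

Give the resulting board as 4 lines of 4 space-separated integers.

Slide up:
col 0: [0, 0, 0, 16] -> [16, 0, 0, 0]
col 1: [8, 4, 2, 0] -> [8, 4, 2, 0]
col 2: [32, 8, 0, 4] -> [32, 8, 4, 0]
col 3: [16, 0, 4, 4] -> [16, 8, 0, 0]

Answer: 16  8 32 16
 0  4  8  8
 0  2  4  0
 0  0  0  0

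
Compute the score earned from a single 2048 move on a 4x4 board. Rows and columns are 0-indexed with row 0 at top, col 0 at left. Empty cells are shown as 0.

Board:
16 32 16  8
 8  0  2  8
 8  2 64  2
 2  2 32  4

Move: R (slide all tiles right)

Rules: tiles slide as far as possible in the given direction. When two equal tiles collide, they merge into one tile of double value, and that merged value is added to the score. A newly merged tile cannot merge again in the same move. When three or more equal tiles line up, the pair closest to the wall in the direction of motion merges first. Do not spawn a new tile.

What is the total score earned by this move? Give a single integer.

Answer: 4

Derivation:
Slide right:
row 0: [16, 32, 16, 8] -> [16, 32, 16, 8]  score +0 (running 0)
row 1: [8, 0, 2, 8] -> [0, 8, 2, 8]  score +0 (running 0)
row 2: [8, 2, 64, 2] -> [8, 2, 64, 2]  score +0 (running 0)
row 3: [2, 2, 32, 4] -> [0, 4, 32, 4]  score +4 (running 4)
Board after move:
16 32 16  8
 0  8  2  8
 8  2 64  2
 0  4 32  4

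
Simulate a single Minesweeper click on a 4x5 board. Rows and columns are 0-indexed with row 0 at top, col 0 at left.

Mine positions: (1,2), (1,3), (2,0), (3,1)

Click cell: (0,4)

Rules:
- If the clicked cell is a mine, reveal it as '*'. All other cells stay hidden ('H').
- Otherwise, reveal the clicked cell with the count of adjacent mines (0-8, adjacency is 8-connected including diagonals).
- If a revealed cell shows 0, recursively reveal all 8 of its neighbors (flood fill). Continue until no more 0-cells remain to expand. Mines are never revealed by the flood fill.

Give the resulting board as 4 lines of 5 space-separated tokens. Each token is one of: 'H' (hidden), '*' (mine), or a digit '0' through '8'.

H H H H 1
H H H H H
H H H H H
H H H H H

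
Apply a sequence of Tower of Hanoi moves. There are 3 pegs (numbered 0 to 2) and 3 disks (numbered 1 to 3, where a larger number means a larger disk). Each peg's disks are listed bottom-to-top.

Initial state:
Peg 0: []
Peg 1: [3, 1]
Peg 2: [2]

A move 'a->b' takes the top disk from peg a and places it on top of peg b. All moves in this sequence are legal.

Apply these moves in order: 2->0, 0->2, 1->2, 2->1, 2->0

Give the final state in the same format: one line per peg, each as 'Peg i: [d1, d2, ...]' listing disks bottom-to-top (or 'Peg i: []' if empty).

After move 1 (2->0):
Peg 0: [2]
Peg 1: [3, 1]
Peg 2: []

After move 2 (0->2):
Peg 0: []
Peg 1: [3, 1]
Peg 2: [2]

After move 3 (1->2):
Peg 0: []
Peg 1: [3]
Peg 2: [2, 1]

After move 4 (2->1):
Peg 0: []
Peg 1: [3, 1]
Peg 2: [2]

After move 5 (2->0):
Peg 0: [2]
Peg 1: [3, 1]
Peg 2: []

Answer: Peg 0: [2]
Peg 1: [3, 1]
Peg 2: []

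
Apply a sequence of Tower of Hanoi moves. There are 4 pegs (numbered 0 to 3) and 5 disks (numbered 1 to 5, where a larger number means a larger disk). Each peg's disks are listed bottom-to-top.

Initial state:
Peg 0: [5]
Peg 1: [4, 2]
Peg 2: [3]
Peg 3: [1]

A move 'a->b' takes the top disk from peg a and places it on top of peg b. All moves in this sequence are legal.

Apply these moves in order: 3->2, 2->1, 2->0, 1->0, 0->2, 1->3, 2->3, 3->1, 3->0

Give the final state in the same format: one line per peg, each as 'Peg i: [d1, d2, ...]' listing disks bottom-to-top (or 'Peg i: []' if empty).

After move 1 (3->2):
Peg 0: [5]
Peg 1: [4, 2]
Peg 2: [3, 1]
Peg 3: []

After move 2 (2->1):
Peg 0: [5]
Peg 1: [4, 2, 1]
Peg 2: [3]
Peg 3: []

After move 3 (2->0):
Peg 0: [5, 3]
Peg 1: [4, 2, 1]
Peg 2: []
Peg 3: []

After move 4 (1->0):
Peg 0: [5, 3, 1]
Peg 1: [4, 2]
Peg 2: []
Peg 3: []

After move 5 (0->2):
Peg 0: [5, 3]
Peg 1: [4, 2]
Peg 2: [1]
Peg 3: []

After move 6 (1->3):
Peg 0: [5, 3]
Peg 1: [4]
Peg 2: [1]
Peg 3: [2]

After move 7 (2->3):
Peg 0: [5, 3]
Peg 1: [4]
Peg 2: []
Peg 3: [2, 1]

After move 8 (3->1):
Peg 0: [5, 3]
Peg 1: [4, 1]
Peg 2: []
Peg 3: [2]

After move 9 (3->0):
Peg 0: [5, 3, 2]
Peg 1: [4, 1]
Peg 2: []
Peg 3: []

Answer: Peg 0: [5, 3, 2]
Peg 1: [4, 1]
Peg 2: []
Peg 3: []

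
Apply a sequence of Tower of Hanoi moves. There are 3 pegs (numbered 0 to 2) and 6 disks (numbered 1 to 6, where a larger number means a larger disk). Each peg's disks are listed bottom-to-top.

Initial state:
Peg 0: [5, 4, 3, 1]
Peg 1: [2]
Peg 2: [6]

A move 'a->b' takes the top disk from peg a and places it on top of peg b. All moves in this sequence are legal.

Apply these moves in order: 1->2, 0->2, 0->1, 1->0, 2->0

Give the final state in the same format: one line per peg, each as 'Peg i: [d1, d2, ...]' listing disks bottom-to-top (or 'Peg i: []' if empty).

After move 1 (1->2):
Peg 0: [5, 4, 3, 1]
Peg 1: []
Peg 2: [6, 2]

After move 2 (0->2):
Peg 0: [5, 4, 3]
Peg 1: []
Peg 2: [6, 2, 1]

After move 3 (0->1):
Peg 0: [5, 4]
Peg 1: [3]
Peg 2: [6, 2, 1]

After move 4 (1->0):
Peg 0: [5, 4, 3]
Peg 1: []
Peg 2: [6, 2, 1]

After move 5 (2->0):
Peg 0: [5, 4, 3, 1]
Peg 1: []
Peg 2: [6, 2]

Answer: Peg 0: [5, 4, 3, 1]
Peg 1: []
Peg 2: [6, 2]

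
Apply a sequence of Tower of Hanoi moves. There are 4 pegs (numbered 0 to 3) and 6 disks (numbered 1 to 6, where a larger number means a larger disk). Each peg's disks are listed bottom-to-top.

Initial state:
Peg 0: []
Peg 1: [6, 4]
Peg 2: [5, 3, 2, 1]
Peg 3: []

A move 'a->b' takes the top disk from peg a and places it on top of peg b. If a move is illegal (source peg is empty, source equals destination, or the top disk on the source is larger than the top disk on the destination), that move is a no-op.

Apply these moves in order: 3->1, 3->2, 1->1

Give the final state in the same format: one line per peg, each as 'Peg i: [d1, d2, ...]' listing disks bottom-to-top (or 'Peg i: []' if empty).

Answer: Peg 0: []
Peg 1: [6, 4]
Peg 2: [5, 3, 2, 1]
Peg 3: []

Derivation:
After move 1 (3->1):
Peg 0: []
Peg 1: [6, 4]
Peg 2: [5, 3, 2, 1]
Peg 3: []

After move 2 (3->2):
Peg 0: []
Peg 1: [6, 4]
Peg 2: [5, 3, 2, 1]
Peg 3: []

After move 3 (1->1):
Peg 0: []
Peg 1: [6, 4]
Peg 2: [5, 3, 2, 1]
Peg 3: []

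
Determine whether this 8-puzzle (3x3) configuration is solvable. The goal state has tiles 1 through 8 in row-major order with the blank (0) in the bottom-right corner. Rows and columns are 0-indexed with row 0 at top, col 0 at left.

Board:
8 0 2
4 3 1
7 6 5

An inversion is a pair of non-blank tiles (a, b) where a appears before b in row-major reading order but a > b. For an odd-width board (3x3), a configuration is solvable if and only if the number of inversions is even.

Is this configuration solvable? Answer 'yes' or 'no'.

Answer: yes

Derivation:
Inversions (pairs i<j in row-major order where tile[i] > tile[j] > 0): 14
14 is even, so the puzzle is solvable.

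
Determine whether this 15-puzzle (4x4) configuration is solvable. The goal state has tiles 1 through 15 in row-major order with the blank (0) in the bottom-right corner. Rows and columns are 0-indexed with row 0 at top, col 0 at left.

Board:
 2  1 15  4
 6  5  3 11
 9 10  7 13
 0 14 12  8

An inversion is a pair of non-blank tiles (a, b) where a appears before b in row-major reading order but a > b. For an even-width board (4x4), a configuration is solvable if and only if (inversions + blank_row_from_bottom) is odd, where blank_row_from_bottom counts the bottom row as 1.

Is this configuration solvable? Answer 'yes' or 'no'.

Inversions: 30
Blank is in row 3 (0-indexed from top), which is row 1 counting from the bottom (bottom = 1).
30 + 1 = 31, which is odd, so the puzzle is solvable.

Answer: yes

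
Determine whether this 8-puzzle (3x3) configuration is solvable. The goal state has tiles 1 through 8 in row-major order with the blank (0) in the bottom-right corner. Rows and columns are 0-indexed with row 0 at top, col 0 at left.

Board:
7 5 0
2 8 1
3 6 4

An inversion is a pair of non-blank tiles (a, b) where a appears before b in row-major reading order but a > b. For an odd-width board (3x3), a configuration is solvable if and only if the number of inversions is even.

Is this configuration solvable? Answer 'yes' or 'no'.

Inversions (pairs i<j in row-major order where tile[i] > tile[j] > 0): 16
16 is even, so the puzzle is solvable.

Answer: yes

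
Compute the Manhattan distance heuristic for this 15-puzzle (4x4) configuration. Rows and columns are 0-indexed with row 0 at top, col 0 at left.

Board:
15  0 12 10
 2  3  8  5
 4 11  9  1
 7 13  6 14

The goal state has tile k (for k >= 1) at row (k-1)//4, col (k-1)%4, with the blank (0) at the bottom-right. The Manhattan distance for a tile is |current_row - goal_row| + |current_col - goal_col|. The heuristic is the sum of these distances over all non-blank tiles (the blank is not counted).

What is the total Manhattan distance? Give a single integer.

Tile 15: at (0,0), goal (3,2), distance |0-3|+|0-2| = 5
Tile 12: at (0,2), goal (2,3), distance |0-2|+|2-3| = 3
Tile 10: at (0,3), goal (2,1), distance |0-2|+|3-1| = 4
Tile 2: at (1,0), goal (0,1), distance |1-0|+|0-1| = 2
Tile 3: at (1,1), goal (0,2), distance |1-0|+|1-2| = 2
Tile 8: at (1,2), goal (1,3), distance |1-1|+|2-3| = 1
Tile 5: at (1,3), goal (1,0), distance |1-1|+|3-0| = 3
Tile 4: at (2,0), goal (0,3), distance |2-0|+|0-3| = 5
Tile 11: at (2,1), goal (2,2), distance |2-2|+|1-2| = 1
Tile 9: at (2,2), goal (2,0), distance |2-2|+|2-0| = 2
Tile 1: at (2,3), goal (0,0), distance |2-0|+|3-0| = 5
Tile 7: at (3,0), goal (1,2), distance |3-1|+|0-2| = 4
Tile 13: at (3,1), goal (3,0), distance |3-3|+|1-0| = 1
Tile 6: at (3,2), goal (1,1), distance |3-1|+|2-1| = 3
Tile 14: at (3,3), goal (3,1), distance |3-3|+|3-1| = 2
Sum: 5 + 3 + 4 + 2 + 2 + 1 + 3 + 5 + 1 + 2 + 5 + 4 + 1 + 3 + 2 = 43

Answer: 43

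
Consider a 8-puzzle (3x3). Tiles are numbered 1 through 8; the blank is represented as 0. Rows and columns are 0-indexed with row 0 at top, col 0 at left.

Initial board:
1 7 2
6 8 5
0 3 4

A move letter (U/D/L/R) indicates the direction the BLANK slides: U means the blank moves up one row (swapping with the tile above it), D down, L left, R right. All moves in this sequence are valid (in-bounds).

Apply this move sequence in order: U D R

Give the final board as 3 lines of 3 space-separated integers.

After move 1 (U):
1 7 2
0 8 5
6 3 4

After move 2 (D):
1 7 2
6 8 5
0 3 4

After move 3 (R):
1 7 2
6 8 5
3 0 4

Answer: 1 7 2
6 8 5
3 0 4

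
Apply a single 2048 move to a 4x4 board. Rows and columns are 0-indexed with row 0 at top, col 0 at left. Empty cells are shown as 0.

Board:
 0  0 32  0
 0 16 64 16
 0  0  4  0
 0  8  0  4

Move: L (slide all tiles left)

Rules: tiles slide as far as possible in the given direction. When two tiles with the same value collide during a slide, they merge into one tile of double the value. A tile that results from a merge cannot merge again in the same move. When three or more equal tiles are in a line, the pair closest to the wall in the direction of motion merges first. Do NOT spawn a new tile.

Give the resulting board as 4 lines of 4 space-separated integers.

Slide left:
row 0: [0, 0, 32, 0] -> [32, 0, 0, 0]
row 1: [0, 16, 64, 16] -> [16, 64, 16, 0]
row 2: [0, 0, 4, 0] -> [4, 0, 0, 0]
row 3: [0, 8, 0, 4] -> [8, 4, 0, 0]

Answer: 32  0  0  0
16 64 16  0
 4  0  0  0
 8  4  0  0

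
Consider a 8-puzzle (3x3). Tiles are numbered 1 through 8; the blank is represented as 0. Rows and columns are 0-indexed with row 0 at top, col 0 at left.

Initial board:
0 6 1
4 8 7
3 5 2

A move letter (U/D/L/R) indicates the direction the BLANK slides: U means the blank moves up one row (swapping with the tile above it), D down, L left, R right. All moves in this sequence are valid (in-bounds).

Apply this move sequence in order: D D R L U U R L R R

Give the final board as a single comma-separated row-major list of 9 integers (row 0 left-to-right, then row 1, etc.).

Answer: 6, 1, 0, 4, 8, 7, 3, 5, 2

Derivation:
After move 1 (D):
4 6 1
0 8 7
3 5 2

After move 2 (D):
4 6 1
3 8 7
0 5 2

After move 3 (R):
4 6 1
3 8 7
5 0 2

After move 4 (L):
4 6 1
3 8 7
0 5 2

After move 5 (U):
4 6 1
0 8 7
3 5 2

After move 6 (U):
0 6 1
4 8 7
3 5 2

After move 7 (R):
6 0 1
4 8 7
3 5 2

After move 8 (L):
0 6 1
4 8 7
3 5 2

After move 9 (R):
6 0 1
4 8 7
3 5 2

After move 10 (R):
6 1 0
4 8 7
3 5 2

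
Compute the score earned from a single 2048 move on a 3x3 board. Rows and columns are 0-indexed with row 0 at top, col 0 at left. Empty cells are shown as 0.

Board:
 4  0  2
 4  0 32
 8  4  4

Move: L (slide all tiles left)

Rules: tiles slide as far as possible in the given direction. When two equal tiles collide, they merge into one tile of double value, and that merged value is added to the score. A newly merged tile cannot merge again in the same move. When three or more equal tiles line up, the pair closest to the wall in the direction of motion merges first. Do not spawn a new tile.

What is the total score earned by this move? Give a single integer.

Slide left:
row 0: [4, 0, 2] -> [4, 2, 0]  score +0 (running 0)
row 1: [4, 0, 32] -> [4, 32, 0]  score +0 (running 0)
row 2: [8, 4, 4] -> [8, 8, 0]  score +8 (running 8)
Board after move:
 4  2  0
 4 32  0
 8  8  0

Answer: 8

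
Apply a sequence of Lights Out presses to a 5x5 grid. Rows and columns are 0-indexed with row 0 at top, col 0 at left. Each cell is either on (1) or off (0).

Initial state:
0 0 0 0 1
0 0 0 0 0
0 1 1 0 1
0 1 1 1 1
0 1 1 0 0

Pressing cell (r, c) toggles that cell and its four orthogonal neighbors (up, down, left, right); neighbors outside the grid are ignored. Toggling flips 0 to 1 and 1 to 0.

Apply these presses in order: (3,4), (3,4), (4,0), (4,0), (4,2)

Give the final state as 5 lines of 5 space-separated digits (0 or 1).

After press 1 at (3,4):
0 0 0 0 1
0 0 0 0 0
0 1 1 0 0
0 1 1 0 0
0 1 1 0 1

After press 2 at (3,4):
0 0 0 0 1
0 0 0 0 0
0 1 1 0 1
0 1 1 1 1
0 1 1 0 0

After press 3 at (4,0):
0 0 0 0 1
0 0 0 0 0
0 1 1 0 1
1 1 1 1 1
1 0 1 0 0

After press 4 at (4,0):
0 0 0 0 1
0 0 0 0 0
0 1 1 0 1
0 1 1 1 1
0 1 1 0 0

After press 5 at (4,2):
0 0 0 0 1
0 0 0 0 0
0 1 1 0 1
0 1 0 1 1
0 0 0 1 0

Answer: 0 0 0 0 1
0 0 0 0 0
0 1 1 0 1
0 1 0 1 1
0 0 0 1 0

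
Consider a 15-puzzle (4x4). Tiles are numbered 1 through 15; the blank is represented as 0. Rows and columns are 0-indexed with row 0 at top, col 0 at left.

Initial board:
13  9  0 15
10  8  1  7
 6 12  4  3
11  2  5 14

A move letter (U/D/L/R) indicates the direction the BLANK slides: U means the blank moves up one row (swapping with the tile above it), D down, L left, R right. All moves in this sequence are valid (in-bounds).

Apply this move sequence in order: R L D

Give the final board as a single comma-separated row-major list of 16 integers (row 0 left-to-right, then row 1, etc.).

Answer: 13, 9, 1, 15, 10, 8, 0, 7, 6, 12, 4, 3, 11, 2, 5, 14

Derivation:
After move 1 (R):
13  9 15  0
10  8  1  7
 6 12  4  3
11  2  5 14

After move 2 (L):
13  9  0 15
10  8  1  7
 6 12  4  3
11  2  5 14

After move 3 (D):
13  9  1 15
10  8  0  7
 6 12  4  3
11  2  5 14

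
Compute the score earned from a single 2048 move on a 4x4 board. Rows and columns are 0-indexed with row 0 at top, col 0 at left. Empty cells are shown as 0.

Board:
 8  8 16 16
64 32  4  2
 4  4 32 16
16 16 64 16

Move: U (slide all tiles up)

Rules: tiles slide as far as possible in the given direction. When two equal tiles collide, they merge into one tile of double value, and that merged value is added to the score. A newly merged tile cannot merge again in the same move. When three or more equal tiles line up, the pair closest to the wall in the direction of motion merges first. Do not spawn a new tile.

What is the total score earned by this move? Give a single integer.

Slide up:
col 0: [8, 64, 4, 16] -> [8, 64, 4, 16]  score +0 (running 0)
col 1: [8, 32, 4, 16] -> [8, 32, 4, 16]  score +0 (running 0)
col 2: [16, 4, 32, 64] -> [16, 4, 32, 64]  score +0 (running 0)
col 3: [16, 2, 16, 16] -> [16, 2, 32, 0]  score +32 (running 32)
Board after move:
 8  8 16 16
64 32  4  2
 4  4 32 32
16 16 64  0

Answer: 32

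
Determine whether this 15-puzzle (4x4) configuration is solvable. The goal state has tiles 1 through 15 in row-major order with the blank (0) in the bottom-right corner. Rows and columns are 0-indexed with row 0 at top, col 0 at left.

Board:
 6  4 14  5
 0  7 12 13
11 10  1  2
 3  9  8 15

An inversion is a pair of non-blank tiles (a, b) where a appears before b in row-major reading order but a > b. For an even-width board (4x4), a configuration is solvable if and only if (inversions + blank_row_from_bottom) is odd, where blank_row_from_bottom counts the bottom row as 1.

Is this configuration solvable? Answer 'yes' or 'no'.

Inversions: 51
Blank is in row 1 (0-indexed from top), which is row 3 counting from the bottom (bottom = 1).
51 + 3 = 54, which is even, so the puzzle is not solvable.

Answer: no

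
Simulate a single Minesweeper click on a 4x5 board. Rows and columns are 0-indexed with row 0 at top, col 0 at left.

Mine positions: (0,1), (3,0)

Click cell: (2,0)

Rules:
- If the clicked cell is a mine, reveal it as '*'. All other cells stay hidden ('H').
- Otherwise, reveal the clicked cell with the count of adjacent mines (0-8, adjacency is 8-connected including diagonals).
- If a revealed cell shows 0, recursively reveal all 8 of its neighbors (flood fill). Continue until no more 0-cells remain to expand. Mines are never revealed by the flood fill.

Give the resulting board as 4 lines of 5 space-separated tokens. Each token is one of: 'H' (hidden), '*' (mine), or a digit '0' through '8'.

H H H H H
H H H H H
1 H H H H
H H H H H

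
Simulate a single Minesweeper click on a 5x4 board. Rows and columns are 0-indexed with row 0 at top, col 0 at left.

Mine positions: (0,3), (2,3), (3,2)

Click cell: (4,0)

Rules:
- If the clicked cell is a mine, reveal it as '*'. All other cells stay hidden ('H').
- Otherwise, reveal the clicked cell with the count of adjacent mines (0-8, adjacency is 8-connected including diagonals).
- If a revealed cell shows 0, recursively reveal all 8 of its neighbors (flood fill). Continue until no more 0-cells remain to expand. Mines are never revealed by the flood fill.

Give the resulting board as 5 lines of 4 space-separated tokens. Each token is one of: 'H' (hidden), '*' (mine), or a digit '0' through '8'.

0 0 1 H
0 0 2 H
0 1 2 H
0 1 H H
0 1 H H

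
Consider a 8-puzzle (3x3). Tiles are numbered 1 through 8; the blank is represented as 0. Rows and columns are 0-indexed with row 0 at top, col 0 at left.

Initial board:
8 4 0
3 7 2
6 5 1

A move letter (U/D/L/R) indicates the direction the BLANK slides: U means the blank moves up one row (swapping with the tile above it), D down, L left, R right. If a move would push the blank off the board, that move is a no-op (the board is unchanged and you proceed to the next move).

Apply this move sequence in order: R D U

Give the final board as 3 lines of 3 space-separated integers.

After move 1 (R):
8 4 0
3 7 2
6 5 1

After move 2 (D):
8 4 2
3 7 0
6 5 1

After move 3 (U):
8 4 0
3 7 2
6 5 1

Answer: 8 4 0
3 7 2
6 5 1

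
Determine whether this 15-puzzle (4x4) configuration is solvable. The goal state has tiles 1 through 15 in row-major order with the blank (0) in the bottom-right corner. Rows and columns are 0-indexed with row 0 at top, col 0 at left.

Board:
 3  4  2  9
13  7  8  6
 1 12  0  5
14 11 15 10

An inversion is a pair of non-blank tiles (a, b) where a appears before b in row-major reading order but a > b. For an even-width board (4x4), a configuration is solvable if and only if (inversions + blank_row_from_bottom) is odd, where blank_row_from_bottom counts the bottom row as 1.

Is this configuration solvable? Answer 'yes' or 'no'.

Inversions: 33
Blank is in row 2 (0-indexed from top), which is row 2 counting from the bottom (bottom = 1).
33 + 2 = 35, which is odd, so the puzzle is solvable.

Answer: yes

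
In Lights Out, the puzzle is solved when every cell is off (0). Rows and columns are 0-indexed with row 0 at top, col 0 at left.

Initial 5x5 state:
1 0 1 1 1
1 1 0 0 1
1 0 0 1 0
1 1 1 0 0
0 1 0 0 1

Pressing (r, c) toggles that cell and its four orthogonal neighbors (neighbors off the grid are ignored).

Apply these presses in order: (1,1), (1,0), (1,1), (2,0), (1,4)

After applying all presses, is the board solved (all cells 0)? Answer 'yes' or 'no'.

After press 1 at (1,1):
1 1 1 1 1
0 0 1 0 1
1 1 0 1 0
1 1 1 0 0
0 1 0 0 1

After press 2 at (1,0):
0 1 1 1 1
1 1 1 0 1
0 1 0 1 0
1 1 1 0 0
0 1 0 0 1

After press 3 at (1,1):
0 0 1 1 1
0 0 0 0 1
0 0 0 1 0
1 1 1 0 0
0 1 0 0 1

After press 4 at (2,0):
0 0 1 1 1
1 0 0 0 1
1 1 0 1 0
0 1 1 0 0
0 1 0 0 1

After press 5 at (1,4):
0 0 1 1 0
1 0 0 1 0
1 1 0 1 1
0 1 1 0 0
0 1 0 0 1

Lights still on: 12

Answer: no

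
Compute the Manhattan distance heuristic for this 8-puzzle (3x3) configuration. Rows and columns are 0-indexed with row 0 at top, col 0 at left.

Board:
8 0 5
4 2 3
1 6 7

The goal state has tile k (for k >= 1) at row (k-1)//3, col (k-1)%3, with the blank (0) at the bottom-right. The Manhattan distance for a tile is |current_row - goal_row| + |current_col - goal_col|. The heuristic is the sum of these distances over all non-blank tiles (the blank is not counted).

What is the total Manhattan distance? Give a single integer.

Tile 8: at (0,0), goal (2,1), distance |0-2|+|0-1| = 3
Tile 5: at (0,2), goal (1,1), distance |0-1|+|2-1| = 2
Tile 4: at (1,0), goal (1,0), distance |1-1|+|0-0| = 0
Tile 2: at (1,1), goal (0,1), distance |1-0|+|1-1| = 1
Tile 3: at (1,2), goal (0,2), distance |1-0|+|2-2| = 1
Tile 1: at (2,0), goal (0,0), distance |2-0|+|0-0| = 2
Tile 6: at (2,1), goal (1,2), distance |2-1|+|1-2| = 2
Tile 7: at (2,2), goal (2,0), distance |2-2|+|2-0| = 2
Sum: 3 + 2 + 0 + 1 + 1 + 2 + 2 + 2 = 13

Answer: 13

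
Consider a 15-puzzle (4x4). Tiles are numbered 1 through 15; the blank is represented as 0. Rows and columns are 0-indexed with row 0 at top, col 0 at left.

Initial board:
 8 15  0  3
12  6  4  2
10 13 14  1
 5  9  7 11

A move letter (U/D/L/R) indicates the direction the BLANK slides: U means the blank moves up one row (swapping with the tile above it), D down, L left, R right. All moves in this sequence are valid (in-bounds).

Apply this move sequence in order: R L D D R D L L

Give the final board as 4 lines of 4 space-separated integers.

Answer:  8 15  4  3
12  6 14  2
10 13  1 11
 5  0  9  7

Derivation:
After move 1 (R):
 8 15  3  0
12  6  4  2
10 13 14  1
 5  9  7 11

After move 2 (L):
 8 15  0  3
12  6  4  2
10 13 14  1
 5  9  7 11

After move 3 (D):
 8 15  4  3
12  6  0  2
10 13 14  1
 5  9  7 11

After move 4 (D):
 8 15  4  3
12  6 14  2
10 13  0  1
 5  9  7 11

After move 5 (R):
 8 15  4  3
12  6 14  2
10 13  1  0
 5  9  7 11

After move 6 (D):
 8 15  4  3
12  6 14  2
10 13  1 11
 5  9  7  0

After move 7 (L):
 8 15  4  3
12  6 14  2
10 13  1 11
 5  9  0  7

After move 8 (L):
 8 15  4  3
12  6 14  2
10 13  1 11
 5  0  9  7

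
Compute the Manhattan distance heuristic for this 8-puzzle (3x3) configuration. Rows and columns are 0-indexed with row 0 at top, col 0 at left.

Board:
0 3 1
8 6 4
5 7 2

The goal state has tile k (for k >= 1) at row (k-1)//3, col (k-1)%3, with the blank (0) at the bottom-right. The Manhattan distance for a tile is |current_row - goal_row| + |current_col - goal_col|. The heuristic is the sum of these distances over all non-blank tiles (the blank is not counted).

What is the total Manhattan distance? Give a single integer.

Tile 3: (0,1)->(0,2) = 1
Tile 1: (0,2)->(0,0) = 2
Tile 8: (1,0)->(2,1) = 2
Tile 6: (1,1)->(1,2) = 1
Tile 4: (1,2)->(1,0) = 2
Tile 5: (2,0)->(1,1) = 2
Tile 7: (2,1)->(2,0) = 1
Tile 2: (2,2)->(0,1) = 3
Sum: 1 + 2 + 2 + 1 + 2 + 2 + 1 + 3 = 14

Answer: 14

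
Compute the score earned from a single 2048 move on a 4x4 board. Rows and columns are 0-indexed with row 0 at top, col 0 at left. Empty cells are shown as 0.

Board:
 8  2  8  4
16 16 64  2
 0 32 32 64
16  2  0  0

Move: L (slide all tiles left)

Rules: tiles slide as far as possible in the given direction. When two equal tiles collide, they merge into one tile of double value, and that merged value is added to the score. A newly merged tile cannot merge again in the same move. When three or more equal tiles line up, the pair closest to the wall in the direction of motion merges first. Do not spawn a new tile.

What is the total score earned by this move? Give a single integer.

Answer: 96

Derivation:
Slide left:
row 0: [8, 2, 8, 4] -> [8, 2, 8, 4]  score +0 (running 0)
row 1: [16, 16, 64, 2] -> [32, 64, 2, 0]  score +32 (running 32)
row 2: [0, 32, 32, 64] -> [64, 64, 0, 0]  score +64 (running 96)
row 3: [16, 2, 0, 0] -> [16, 2, 0, 0]  score +0 (running 96)
Board after move:
 8  2  8  4
32 64  2  0
64 64  0  0
16  2  0  0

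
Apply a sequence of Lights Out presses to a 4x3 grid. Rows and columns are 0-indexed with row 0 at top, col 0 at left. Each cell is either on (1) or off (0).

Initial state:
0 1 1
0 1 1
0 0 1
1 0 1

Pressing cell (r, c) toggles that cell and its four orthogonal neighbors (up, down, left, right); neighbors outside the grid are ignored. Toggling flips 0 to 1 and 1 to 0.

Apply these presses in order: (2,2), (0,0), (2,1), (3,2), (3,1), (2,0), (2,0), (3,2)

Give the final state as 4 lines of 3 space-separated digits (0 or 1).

After press 1 at (2,2):
0 1 1
0 1 0
0 1 0
1 0 0

After press 2 at (0,0):
1 0 1
1 1 0
0 1 0
1 0 0

After press 3 at (2,1):
1 0 1
1 0 0
1 0 1
1 1 0

After press 4 at (3,2):
1 0 1
1 0 0
1 0 0
1 0 1

After press 5 at (3,1):
1 0 1
1 0 0
1 1 0
0 1 0

After press 6 at (2,0):
1 0 1
0 0 0
0 0 0
1 1 0

After press 7 at (2,0):
1 0 1
1 0 0
1 1 0
0 1 0

After press 8 at (3,2):
1 0 1
1 0 0
1 1 1
0 0 1

Answer: 1 0 1
1 0 0
1 1 1
0 0 1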